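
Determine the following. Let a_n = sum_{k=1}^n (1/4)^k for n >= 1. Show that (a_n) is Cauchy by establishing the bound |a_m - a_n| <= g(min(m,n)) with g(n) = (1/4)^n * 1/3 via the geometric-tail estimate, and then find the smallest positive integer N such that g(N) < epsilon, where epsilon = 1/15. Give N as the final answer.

For m > n >= 1: |a_m - a_n| = sum_{k=n+1}^m (1/4)^k < sum_{k=n+1}^infinity (1/4)^k = (1/4)^(n+1) / (1 - 1/4) = (1/4)^n * (1/4) * (4/3) = (1/4)^n * 1/3.
So g(n) = (1/4)^n / 3. Since g(n) -> 0, (a_n) is Cauchy.
Now solve g(N) < 1/15: (1/4)^N / 3 < 1/15 <=> 4^N > 1 / (3 * 1/15) = 5.
Check powers of 4: 4^1 = 4 <= 5, 4^2 = 16 > 5.
So the smallest such N is 2. Check: g(2) = 1/(3 * 16) = 1/48 < 1/15.

2


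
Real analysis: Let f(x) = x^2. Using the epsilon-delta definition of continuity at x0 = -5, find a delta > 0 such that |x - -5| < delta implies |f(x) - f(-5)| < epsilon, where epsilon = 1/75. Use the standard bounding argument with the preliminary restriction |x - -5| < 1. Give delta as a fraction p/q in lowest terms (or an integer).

Factor: |x^2 - (-5)^2| = |x - -5| * |x + -5|.
Impose |x - -5| < 1 first. Then |x + -5| = |(x - -5) + 2*(-5)| <= |x - -5| + 2*|-5| < 1 + 10 = 11.
So |x^2 - (-5)^2| < delta * 11.
We need delta * 11 <= 1/75, i.e. delta <= 1/75/11 = 1/825.
Since 1/825 < 1, this is tighter than 1; take delta = 1/825.
So delta = 1/825 works.

1/825


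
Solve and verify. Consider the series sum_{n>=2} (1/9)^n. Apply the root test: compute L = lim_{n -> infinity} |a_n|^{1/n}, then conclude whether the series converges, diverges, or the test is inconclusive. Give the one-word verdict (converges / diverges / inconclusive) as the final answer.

Let a_n denote the general term. Form |a_n|^(1/n) and simplify:
|a_n|^(1/n) = 1/9
Take the limit as n -> infinity: L = 1/9.
Since L = 1/9 < 1, the root test implies convergence.

converges


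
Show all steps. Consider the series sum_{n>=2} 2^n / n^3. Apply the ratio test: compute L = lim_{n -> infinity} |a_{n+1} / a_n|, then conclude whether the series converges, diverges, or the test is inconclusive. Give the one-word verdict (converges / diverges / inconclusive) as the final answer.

Let a_n denote the general term. Form the ratio a_{n+1}/a_n and simplify:
a_{n+1}/a_n = 2*n^3/(n + 1)^3
Take the limit as n -> infinity: L = 2.
Since L = 2 > 1 (or L = infinity), the ratio test implies the series diverges.

diverges


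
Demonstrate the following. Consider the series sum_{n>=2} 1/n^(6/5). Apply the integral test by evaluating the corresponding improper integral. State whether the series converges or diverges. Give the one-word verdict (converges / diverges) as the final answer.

Let f(x) = x^(-6/5). Then f is positive, continuous, and decreasing on [2, infinity), so the integral test applies.
Compute the improper integral int_{2}^infinity f(x) dx:
  antiderivative F(x) = -5/x^(1/5).
  As x -> infinity, F(x) -> 0 (since p = 6/5 > 1).
  So int = F(infinity) - F(2) = 0 - (-5*2^(4/5)/2) = 5*2^(4/5)/2.
  Finite, so by the integral test, the series converges.

converges


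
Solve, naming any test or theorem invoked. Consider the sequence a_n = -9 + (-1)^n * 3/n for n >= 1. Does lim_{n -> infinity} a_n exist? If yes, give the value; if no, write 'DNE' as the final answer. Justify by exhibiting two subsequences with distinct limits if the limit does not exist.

Examine the behaviour of a_n along subsequences.
Even-n subsequence a_{2k} = -9 + 3/(2k) -> -9. Odd-n subsequence a_{2k+1} = -9 - 3/(2k+1) -> -9. Both tend to -9, which suggests the limit is -9; verify directly.
|a_n - (-9)| = |(-1)^n * 3/n| = 3/n for every n >= 1.
Given epsilon > 0, choose a positive integer N > 3/epsilon. Then for all n >= N, |a_n - (-9)| = 3/n <= 3/N < epsilon.
So by the definition of the limit, lim a_n exists and equals -9.

-9


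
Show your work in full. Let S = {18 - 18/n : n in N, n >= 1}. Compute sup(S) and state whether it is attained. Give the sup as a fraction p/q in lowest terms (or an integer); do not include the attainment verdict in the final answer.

Analysis:
- Values: 0, 9, 12, 27/2, ... strictly increasing.
- Minimum is 0 (n=1); inf = 0 (attained).
- 18 - 18/n -> 18 from below; sup = 18, not attained.
Conclusion: sup(S) = 18, not attained in S.

18


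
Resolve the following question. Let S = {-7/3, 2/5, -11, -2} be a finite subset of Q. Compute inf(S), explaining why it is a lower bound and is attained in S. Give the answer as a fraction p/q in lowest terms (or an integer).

S is finite, so inf(S) = min(S).
Sorted increasing:
-11, -7/3, -2, 2/5
The extremum is -11.
For every x in S, x >= -11. And -11 is in S, so it is attained.
Therefore inf(S) = -11.

-11


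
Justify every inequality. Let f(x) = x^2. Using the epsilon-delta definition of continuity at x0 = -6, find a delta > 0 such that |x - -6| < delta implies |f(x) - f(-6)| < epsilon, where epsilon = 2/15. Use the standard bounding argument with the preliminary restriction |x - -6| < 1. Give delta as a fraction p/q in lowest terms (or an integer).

Factor: |x^2 - (-6)^2| = |x - -6| * |x + -6|.
Impose |x - -6| < 1 first. Then |x + -6| = |(x - -6) + 2*(-6)| <= |x - -6| + 2*|-6| < 1 + 12 = 13.
So |x^2 - (-6)^2| < delta * 13.
We need delta * 13 <= 2/15, i.e. delta <= 2/15/13 = 2/195.
Since 2/195 < 1, this is tighter than 1; take delta = 2/195.
So delta = 2/195 works.

2/195


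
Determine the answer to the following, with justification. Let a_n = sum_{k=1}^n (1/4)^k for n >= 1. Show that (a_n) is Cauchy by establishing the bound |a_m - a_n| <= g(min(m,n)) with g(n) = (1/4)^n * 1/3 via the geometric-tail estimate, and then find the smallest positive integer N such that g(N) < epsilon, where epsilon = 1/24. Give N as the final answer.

For m > n >= 1: |a_m - a_n| = sum_{k=n+1}^m (1/4)^k < sum_{k=n+1}^infinity (1/4)^k = (1/4)^(n+1) / (1 - 1/4) = (1/4)^n * (1/4) * (4/3) = (1/4)^n * 1/3.
So g(n) = (1/4)^n / 3. Since g(n) -> 0, (a_n) is Cauchy.
Now solve g(N) < 1/24: (1/4)^N / 3 < 1/24 <=> 4^N > 1 / (3 * 1/24) = 8.
Check powers of 4: 4^1 = 4 <= 8, 4^2 = 16 > 8.
So the smallest such N is 2. Check: g(2) = 1/(3 * 16) = 1/48 < 1/24.

2


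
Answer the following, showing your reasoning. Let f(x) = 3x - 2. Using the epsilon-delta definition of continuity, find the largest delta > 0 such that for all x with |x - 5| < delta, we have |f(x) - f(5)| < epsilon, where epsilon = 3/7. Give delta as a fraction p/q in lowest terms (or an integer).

We compute f(5) = 3*(5) - 2 = 13.
|f(x) - f(5)| = |3x - 2 - (13)| = |3(x - 5)| = 3|x - 5|.
We need 3|x - 5| < 3/7, i.e. |x - 5| < 3/7 / 3 = 1/7.
So any delta <= 1/7 works. Conversely, if delta > 1/7, then x = 5 + 1/7 satisfies |x - 5| = 1/7 < delta but |f(x) - f(5)| = 3 * 1/7 = 3/7, which is not < 3/7; so no larger delta works.
Hence the largest such delta is 1/7.

1/7


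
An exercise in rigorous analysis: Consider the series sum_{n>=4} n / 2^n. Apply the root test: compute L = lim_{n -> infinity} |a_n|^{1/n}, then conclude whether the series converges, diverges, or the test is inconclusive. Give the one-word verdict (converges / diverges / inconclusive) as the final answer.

Let a_n denote the general term. Form |a_n|^(1/n) and simplify:
|a_n|^(1/n) = n^(1/n)/2
Take the limit as n -> infinity: L = 1/2.
Since L = 1/2 < 1, the root test implies convergence.

converges


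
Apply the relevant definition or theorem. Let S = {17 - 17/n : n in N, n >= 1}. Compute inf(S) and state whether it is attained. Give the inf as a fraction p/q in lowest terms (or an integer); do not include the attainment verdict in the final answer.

Analysis:
- Values: 0, 17/2, 34/3, 51/4, ... strictly increasing.
- Minimum is 0 (n=1); inf = 0 (attained).
- 17 - 17/n -> 17 from below; sup = 17, not attained.
Conclusion: inf(S) = 0, attained in S.

0


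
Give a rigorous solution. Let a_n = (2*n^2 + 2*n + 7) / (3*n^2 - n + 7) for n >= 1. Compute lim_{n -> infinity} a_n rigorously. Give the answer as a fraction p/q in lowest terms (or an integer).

Divide numerator and denominator by n^2, the highest power:
numerator / n^2 = 2 + 2/n + 7/n^2
denominator / n^2 = 3 - 1/n + 7/n^2
As n -> infinity, all terms of the form c/n^k (k >= 1) tend to 0.
So numerator / n^2 -> 2 and denominator / n^2 -> 3.
Therefore lim a_n = 2/3.

2/3


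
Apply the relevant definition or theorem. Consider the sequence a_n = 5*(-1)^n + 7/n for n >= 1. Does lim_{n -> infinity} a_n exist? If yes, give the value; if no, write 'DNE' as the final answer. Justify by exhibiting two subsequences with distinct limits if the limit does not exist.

Examine the behaviour of a_n along subsequences.
a_{2k} = 5 + 7/(2k) -> 5. a_{2k+1} = -5 + 7/(2k+1) -> -5.
Since these two subsequential limits are 5 and -5, distinct, the full sequence cannot converge (a convergent sequence has all subsequences tending to the same limit). So lim a_n does not exist.

DNE


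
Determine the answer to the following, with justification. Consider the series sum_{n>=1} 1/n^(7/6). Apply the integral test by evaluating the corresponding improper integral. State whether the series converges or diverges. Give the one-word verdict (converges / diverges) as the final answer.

Let f(x) = x^(-7/6). Then f is positive, continuous, and decreasing on [1, infinity), so the integral test applies.
Compute the improper integral int_{1}^infinity f(x) dx:
  antiderivative F(x) = -6/x^(1/6).
  As x -> infinity, F(x) -> 0 (since p = 7/6 > 1).
  So int = F(infinity) - F(1) = 0 - (-6) = 6.
  Finite, so by the integral test, the series converges.

converges


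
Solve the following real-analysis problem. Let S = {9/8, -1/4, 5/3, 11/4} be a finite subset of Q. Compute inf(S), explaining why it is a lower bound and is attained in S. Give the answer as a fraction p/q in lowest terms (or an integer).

S is finite, so inf(S) = min(S).
Sorted increasing:
-1/4, 9/8, 5/3, 11/4
The extremum is -1/4.
For every x in S, x >= -1/4. And -1/4 is in S, so it is attained.
Therefore inf(S) = -1/4.

-1/4


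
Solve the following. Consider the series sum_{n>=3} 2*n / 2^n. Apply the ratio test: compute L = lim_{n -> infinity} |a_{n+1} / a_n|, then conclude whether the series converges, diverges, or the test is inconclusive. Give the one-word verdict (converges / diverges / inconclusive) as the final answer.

Let a_n denote the general term. Form the ratio a_{n+1}/a_n and simplify:
a_{n+1}/a_n = (n + 1)/(2*n)
Take the limit as n -> infinity: L = 1/2.
Since L = 1/2 < 1, the ratio test implies the series converges.

converges


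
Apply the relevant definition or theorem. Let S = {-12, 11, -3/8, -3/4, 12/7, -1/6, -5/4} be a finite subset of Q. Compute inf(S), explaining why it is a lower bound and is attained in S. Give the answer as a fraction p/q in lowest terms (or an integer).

S is finite, so inf(S) = min(S).
Sorted increasing:
-12, -5/4, -3/4, -3/8, -1/6, 12/7, 11
The extremum is -12.
For every x in S, x >= -12. And -12 is in S, so it is attained.
Therefore inf(S) = -12.

-12


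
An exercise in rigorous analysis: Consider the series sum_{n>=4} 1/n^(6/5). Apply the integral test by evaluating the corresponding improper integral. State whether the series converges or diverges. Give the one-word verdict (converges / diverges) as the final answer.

Let f(x) = x^(-6/5). Then f is positive, continuous, and decreasing on [4, infinity), so the integral test applies.
Compute the improper integral int_{4}^infinity f(x) dx:
  antiderivative F(x) = -5/x^(1/5).
  As x -> infinity, F(x) -> 0 (since p = 6/5 > 1).
  So int = F(infinity) - F(4) = 0 - (-5*2^(3/5)/2) = 5*2^(3/5)/2.
  Finite, so by the integral test, the series converges.

converges


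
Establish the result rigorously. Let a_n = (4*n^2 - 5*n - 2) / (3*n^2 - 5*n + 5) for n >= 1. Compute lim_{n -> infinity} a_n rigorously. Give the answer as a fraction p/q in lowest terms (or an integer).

Divide numerator and denominator by n^2, the highest power:
numerator / n^2 = 4 - 5/n - 2/n^2
denominator / n^2 = 3 - 5/n + 5/n^2
As n -> infinity, all terms of the form c/n^k (k >= 1) tend to 0.
So numerator / n^2 -> 4 and denominator / n^2 -> 3.
Therefore lim a_n = 4/3.

4/3


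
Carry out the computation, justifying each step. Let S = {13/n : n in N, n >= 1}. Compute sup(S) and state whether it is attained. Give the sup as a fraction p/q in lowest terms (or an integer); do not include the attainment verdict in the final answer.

Analysis:
- Values: 13, 13/2, 13/3, 13/4, ... strictly decreasing.
- The maximum is 13 (n=1); sup = 13 (attained).
- The set is bounded below by 0; 13/n -> 0 so 0 is the greatest lower bound.
- 0 is not in the set, so inf = 0 is not attained.
Conclusion: sup(S) = 13, attained in S.

13


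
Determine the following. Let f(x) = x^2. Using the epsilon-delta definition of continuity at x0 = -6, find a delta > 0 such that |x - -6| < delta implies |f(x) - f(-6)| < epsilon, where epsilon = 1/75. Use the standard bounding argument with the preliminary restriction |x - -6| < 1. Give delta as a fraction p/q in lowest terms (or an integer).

Factor: |x^2 - (-6)^2| = |x - -6| * |x + -6|.
Impose |x - -6| < 1 first. Then |x + -6| = |(x - -6) + 2*(-6)| <= |x - -6| + 2*|-6| < 1 + 12 = 13.
So |x^2 - (-6)^2| < delta * 13.
We need delta * 13 <= 1/75, i.e. delta <= 1/75/13 = 1/975.
Since 1/975 < 1, this is tighter than 1; take delta = 1/975.
So delta = 1/975 works.

1/975


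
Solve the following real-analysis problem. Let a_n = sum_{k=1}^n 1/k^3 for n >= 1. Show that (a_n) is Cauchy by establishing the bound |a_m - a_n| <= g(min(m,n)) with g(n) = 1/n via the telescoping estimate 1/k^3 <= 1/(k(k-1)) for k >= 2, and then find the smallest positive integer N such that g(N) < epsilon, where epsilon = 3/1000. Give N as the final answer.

For m > n >= 1: |a_m - a_n| = sum_{k=n+1}^m 1/k^3.
Use 1/k^3 <= 1/(k(k-1)) = 1/(k-1) - 1/k for k >= 2 (which holds since k^3 >= k^2 >= k(k-1) for k >= 2):
sum_{k=n+1}^m 1/k^3 <= sum_{k=n+1}^m (1/(k-1) - 1/k) = 1/n - 1/m <= 1/n.
By symmetry the same bound holds with n,m swapped, so |a_m - a_n| <= 1/min(m,n) = g(min(m,n)). Since g(n) -> 0, (a_n) is Cauchy.
Now solve g(N) < 3/1000: 1/N < 3/1000 <=> N > 1/(3/1000) = 1000/3.
The smallest integer strictly greater than 1000/3 is N = 334.
Check: g(334) = 1/334 < 3/1000; g(333) = 1/333 >= 3/1000. So N = 334.

334


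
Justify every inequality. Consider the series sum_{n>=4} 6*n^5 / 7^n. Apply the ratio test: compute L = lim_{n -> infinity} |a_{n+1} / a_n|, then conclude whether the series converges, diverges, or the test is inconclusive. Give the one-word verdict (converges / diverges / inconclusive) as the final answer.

Let a_n denote the general term. Form the ratio a_{n+1}/a_n and simplify:
a_{n+1}/a_n = (n + 1)^5/(7*n^5)
Take the limit as n -> infinity: L = 1/7.
Since L = 1/7 < 1, the ratio test implies the series converges.

converges


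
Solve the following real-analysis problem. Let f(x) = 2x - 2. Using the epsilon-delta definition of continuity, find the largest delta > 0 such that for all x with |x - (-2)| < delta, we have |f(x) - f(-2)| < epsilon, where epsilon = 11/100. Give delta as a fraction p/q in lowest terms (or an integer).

We compute f(-2) = 2*(-2) - 2 = -6.
|f(x) - f(-2)| = |2x - 2 - (-6)| = |2(x - (-2))| = 2|x - (-2)|.
We need 2|x - (-2)| < 11/100, i.e. |x - (-2)| < 11/100 / 2 = 11/200.
So any delta <= 11/200 works. Conversely, if delta > 11/200, then x = -2 + 11/200 satisfies |x - (-2)| = 11/200 < delta but |f(x) - f(-2)| = 2 * 11/200 = 11/100, which is not < 11/100; so no larger delta works.
Hence the largest such delta is 11/200.

11/200


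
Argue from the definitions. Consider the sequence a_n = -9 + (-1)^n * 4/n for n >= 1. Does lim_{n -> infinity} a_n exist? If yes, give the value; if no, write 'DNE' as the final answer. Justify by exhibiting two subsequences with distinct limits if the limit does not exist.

Examine the behaviour of a_n along subsequences.
Even-n subsequence a_{2k} = -9 + 4/(2k) -> -9. Odd-n subsequence a_{2k+1} = -9 - 4/(2k+1) -> -9. Both tend to -9, which suggests the limit is -9; verify directly.
|a_n - (-9)| = |(-1)^n * 4/n| = 4/n for every n >= 1.
Given epsilon > 0, choose a positive integer N > 4/epsilon. Then for all n >= N, |a_n - (-9)| = 4/n <= 4/N < epsilon.
So by the definition of the limit, lim a_n exists and equals -9.

-9


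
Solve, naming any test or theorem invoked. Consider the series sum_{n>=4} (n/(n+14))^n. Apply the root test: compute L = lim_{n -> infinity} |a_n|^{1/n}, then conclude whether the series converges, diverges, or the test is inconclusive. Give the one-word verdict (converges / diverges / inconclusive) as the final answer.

Let a_n denote the general term. Form |a_n|^(1/n) and simplify:
|a_n|^(1/n) = n/(n + 14)
Take the limit as n -> infinity: L = 1.
Since L = 1, the root test is inconclusive. (In fact a_n = (n/(n+14))^n -> e^(-14) != 0, so the nth-term test shows divergence; but the root test itself gives no conclusion.)

inconclusive


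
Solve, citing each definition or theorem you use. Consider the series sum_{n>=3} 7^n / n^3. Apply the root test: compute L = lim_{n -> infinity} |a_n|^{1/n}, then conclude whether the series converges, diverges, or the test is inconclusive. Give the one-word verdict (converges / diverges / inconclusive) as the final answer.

Let a_n denote the general term. Form |a_n|^(1/n) and simplify:
|a_n|^(1/n) = 7/n^(3/n)
Take the limit as n -> infinity: L = 7.
Since L = 7 > 1, the root test implies divergence.

diverges


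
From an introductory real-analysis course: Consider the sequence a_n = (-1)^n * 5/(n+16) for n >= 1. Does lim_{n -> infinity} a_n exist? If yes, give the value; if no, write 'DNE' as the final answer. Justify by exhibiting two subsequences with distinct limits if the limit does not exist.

Examine the behaviour of a_n along subsequences.
Even-n subsequence a_{2k} = 5/(2k+16) -> 0. Odd-n subsequence a_{2k+1} = -5/(2k+17) -> 0. Both tend to 0, which suggests the limit is 0; verify directly.
|a_n - 0| = 5/(n+16) < 5/n for every n >= 1.
Given epsilon > 0, choose a positive integer N > 5/epsilon. Then for all n >= N, |a_n| < 5/n <= 5/N < epsilon.
So by the definition of the limit, lim a_n exists and equals 0.

0


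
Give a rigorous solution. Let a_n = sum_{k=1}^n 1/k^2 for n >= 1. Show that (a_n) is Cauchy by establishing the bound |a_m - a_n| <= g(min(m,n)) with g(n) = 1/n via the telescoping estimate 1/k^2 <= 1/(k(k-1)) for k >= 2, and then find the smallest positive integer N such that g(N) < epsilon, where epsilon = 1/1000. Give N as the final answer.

For m > n >= 1: |a_m - a_n| = sum_{k=n+1}^m 1/k^2.
Use 1/k^2 <= 1/(k(k-1)) = 1/(k-1) - 1/k for k >= 2:
sum_{k=n+1}^m 1/k^2 <= sum_{k=n+1}^m (1/(k-1) - 1/k) = 1/n - 1/m <= 1/n.
By symmetry the same bound holds with n,m swapped, so |a_m - a_n| <= 1/min(m,n) = g(min(m,n)). Since g(n) -> 0, (a_n) is Cauchy.
Now solve g(N) < 1/1000: 1/N < 1/1000 <=> N > 1/(1/1000) = 1000.
The smallest integer strictly greater than 1000 is N = 1001.
Check: g(1001) = 1/1001 < 1/1000; g(1000) = 1/1000 >= 1/1000. So N = 1001.

1001


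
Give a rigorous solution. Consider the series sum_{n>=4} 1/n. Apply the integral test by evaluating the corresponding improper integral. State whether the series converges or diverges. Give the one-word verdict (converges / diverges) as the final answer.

Let f(x) = 1/x. Then f is positive, continuous, and decreasing on [4, infinity), so the integral test applies.
Compute the improper integral int_{4}^infinity f(x) dx:
  antiderivative F(x) = log(x).
  As x -> infinity, log(x) -> infinity.
  So int = infinity - log(4) = infinity. By the integral test, the series diverges.

diverges


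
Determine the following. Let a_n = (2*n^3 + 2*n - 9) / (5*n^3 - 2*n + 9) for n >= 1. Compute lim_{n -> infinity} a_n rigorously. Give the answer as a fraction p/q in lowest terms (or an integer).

Divide numerator and denominator by n^3, the highest power:
numerator / n^3 = 2 + 2/n^2 - 9/n^3
denominator / n^3 = 5 - 2/n^2 + 9/n^3
As n -> infinity, all terms of the form c/n^k (k >= 1) tend to 0.
So numerator / n^3 -> 2 and denominator / n^3 -> 5.
Therefore lim a_n = 2/5.

2/5


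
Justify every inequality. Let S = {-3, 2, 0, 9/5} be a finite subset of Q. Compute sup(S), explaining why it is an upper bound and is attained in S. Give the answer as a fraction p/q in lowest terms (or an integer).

S is finite, so sup(S) = max(S).
Sorted decreasing:
2, 9/5, 0, -3
The extremum is 2.
For every x in S, x <= 2. And 2 is in S, so it is attained.
Therefore sup(S) = 2.

2


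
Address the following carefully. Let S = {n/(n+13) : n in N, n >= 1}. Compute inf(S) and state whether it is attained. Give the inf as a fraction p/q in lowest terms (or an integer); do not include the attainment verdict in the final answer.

Analysis:
- Values: 1/14, 2/15, 3/16, 4/17, ... strictly increasing.
- Minimum is 1/14 (n=1); inf = 1/14 (attained).
- n/(n+13) = 1 - 13/(n+13) -> 1 from below as n -> infinity, and never equals 1.
- So sup = 1 (not attained).
Conclusion: inf(S) = 1/14, attained in S.

1/14


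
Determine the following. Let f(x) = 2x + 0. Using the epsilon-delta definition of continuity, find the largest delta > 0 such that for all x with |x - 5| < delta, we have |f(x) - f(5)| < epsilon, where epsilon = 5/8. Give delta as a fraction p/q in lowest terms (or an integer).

We compute f(5) = 2*(5) + 0 = 10.
|f(x) - f(5)| = |2x + 0 - (10)| = |2(x - 5)| = 2|x - 5|.
We need 2|x - 5| < 5/8, i.e. |x - 5| < 5/8 / 2 = 5/16.
So any delta <= 5/16 works. Conversely, if delta > 5/16, then x = 5 + 5/16 satisfies |x - 5| = 5/16 < delta but |f(x) - f(5)| = 2 * 5/16 = 5/8, which is not < 5/8; so no larger delta works.
Hence the largest such delta is 5/16.

5/16


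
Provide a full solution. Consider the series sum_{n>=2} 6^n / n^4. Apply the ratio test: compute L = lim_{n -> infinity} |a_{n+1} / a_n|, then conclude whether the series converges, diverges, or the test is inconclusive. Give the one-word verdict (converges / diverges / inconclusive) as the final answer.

Let a_n denote the general term. Form the ratio a_{n+1}/a_n and simplify:
a_{n+1}/a_n = 6*n^4/(n + 1)^4
Take the limit as n -> infinity: L = 6.
Since L = 6 > 1 (or L = infinity), the ratio test implies the series diverges.

diverges


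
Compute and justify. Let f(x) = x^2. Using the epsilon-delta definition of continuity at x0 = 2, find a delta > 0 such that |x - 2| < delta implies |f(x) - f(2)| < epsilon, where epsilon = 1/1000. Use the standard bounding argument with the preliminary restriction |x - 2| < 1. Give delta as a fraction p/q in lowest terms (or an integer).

Factor: |x^2 - (2)^2| = |x - 2| * |x + 2|.
Impose |x - 2| < 1 first. Then |x + 2| = |(x - 2) + 2*(2)| <= |x - 2| + 2*|2| < 1 + 4 = 5.
So |x^2 - (2)^2| < delta * 5.
We need delta * 5 <= 1/1000, i.e. delta <= 1/1000/5 = 1/5000.
Since 1/5000 < 1, this is tighter than 1; take delta = 1/5000.
So delta = 1/5000 works.

1/5000


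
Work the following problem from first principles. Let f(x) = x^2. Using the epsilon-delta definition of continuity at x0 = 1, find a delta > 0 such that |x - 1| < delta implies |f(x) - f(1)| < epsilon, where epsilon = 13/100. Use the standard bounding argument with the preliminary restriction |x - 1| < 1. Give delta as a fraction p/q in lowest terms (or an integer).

Factor: |x^2 - (1)^2| = |x - 1| * |x + 1|.
Impose |x - 1| < 1 first. Then |x + 1| = |(x - 1) + 2*(1)| <= |x - 1| + 2*|1| < 1 + 2 = 3.
So |x^2 - (1)^2| < delta * 3.
We need delta * 3 <= 13/100, i.e. delta <= 13/100/3 = 13/300.
Since 13/300 < 1, this is tighter than 1; take delta = 13/300.
So delta = 13/300 works.

13/300


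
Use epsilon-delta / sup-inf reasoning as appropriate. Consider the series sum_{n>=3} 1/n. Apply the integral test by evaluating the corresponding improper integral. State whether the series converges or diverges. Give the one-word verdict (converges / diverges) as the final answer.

Let f(x) = 1/x. Then f is positive, continuous, and decreasing on [3, infinity), so the integral test applies.
Compute the improper integral int_{3}^infinity f(x) dx:
  antiderivative F(x) = log(x).
  As x -> infinity, log(x) -> infinity.
  So int = infinity - log(3) = infinity. By the integral test, the series diverges.

diverges


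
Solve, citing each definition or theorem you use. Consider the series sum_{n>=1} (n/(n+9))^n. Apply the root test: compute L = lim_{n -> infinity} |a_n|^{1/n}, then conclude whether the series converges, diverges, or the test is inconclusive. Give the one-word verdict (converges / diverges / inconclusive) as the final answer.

Let a_n denote the general term. Form |a_n|^(1/n) and simplify:
|a_n|^(1/n) = n/(n + 9)
Take the limit as n -> infinity: L = 1.
Since L = 1, the root test is inconclusive. (In fact a_n = (n/(n+9))^n -> e^(-9) != 0, so the nth-term test shows divergence; but the root test itself gives no conclusion.)

inconclusive


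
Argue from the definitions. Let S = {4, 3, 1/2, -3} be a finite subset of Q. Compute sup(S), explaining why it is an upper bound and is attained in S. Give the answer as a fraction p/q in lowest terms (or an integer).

S is finite, so sup(S) = max(S).
Sorted decreasing:
4, 3, 1/2, -3
The extremum is 4.
For every x in S, x <= 4. And 4 is in S, so it is attained.
Therefore sup(S) = 4.

4


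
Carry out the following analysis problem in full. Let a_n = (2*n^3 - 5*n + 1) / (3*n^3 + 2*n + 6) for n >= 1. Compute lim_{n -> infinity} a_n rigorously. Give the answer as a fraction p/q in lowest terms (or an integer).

Divide numerator and denominator by n^3, the highest power:
numerator / n^3 = 2 - 5/n^2 + n^(-3)
denominator / n^3 = 3 + 2/n^2 + 6/n^3
As n -> infinity, all terms of the form c/n^k (k >= 1) tend to 0.
So numerator / n^3 -> 2 and denominator / n^3 -> 3.
Therefore lim a_n = 2/3.

2/3


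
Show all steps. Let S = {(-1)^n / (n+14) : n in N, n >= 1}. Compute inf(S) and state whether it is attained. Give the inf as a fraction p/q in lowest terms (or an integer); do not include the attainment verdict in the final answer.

Analysis:
- Values: -1/15, 1/16, -1/17, 1/18, -1/19, ...
- Positive terms (even n): 1/(2+14), 1/(4+14), ... decreasing -> max = 1/16 (n=2).
- Negative terms (odd n): -1/(1+14), -1/(3+14), ... increasing -> min = -1/15 (n=1).
- So sup = 1/16 (attained at n=2); inf = -1/15 (attained at n=1).
Conclusion: inf(S) = -1/15, attained in S.

-1/15


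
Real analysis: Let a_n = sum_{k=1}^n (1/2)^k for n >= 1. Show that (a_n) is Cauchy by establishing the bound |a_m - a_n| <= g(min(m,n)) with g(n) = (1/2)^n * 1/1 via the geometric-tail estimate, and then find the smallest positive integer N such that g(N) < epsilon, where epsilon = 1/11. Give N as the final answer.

For m > n >= 1: |a_m - a_n| = sum_{k=n+1}^m (1/2)^k < sum_{k=n+1}^infinity (1/2)^k = (1/2)^(n+1) / (1 - 1/2) = (1/2)^n * (1/2) * (2/1) = (1/2)^n * 1/1.
So g(n) = (1/2)^n / 1. Since g(n) -> 0, (a_n) is Cauchy.
Now solve g(N) < 1/11: (1/2)^N / 1 < 1/11 <=> 2^N > 1 / (1 * 1/11) = 11.
Check powers of 2: 2^3 = 8 <= 11, 2^4 = 16 > 11.
So the smallest such N is 4. Check: g(4) = 1/(1 * 16) = 1/16 < 1/11.

4


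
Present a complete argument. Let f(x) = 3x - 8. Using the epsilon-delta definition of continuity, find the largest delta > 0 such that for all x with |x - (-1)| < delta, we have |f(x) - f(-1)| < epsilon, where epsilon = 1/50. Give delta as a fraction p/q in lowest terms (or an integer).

We compute f(-1) = 3*(-1) - 8 = -11.
|f(x) - f(-1)| = |3x - 8 - (-11)| = |3(x - (-1))| = 3|x - (-1)|.
We need 3|x - (-1)| < 1/50, i.e. |x - (-1)| < 1/50 / 3 = 1/150.
So any delta <= 1/150 works. Conversely, if delta > 1/150, then x = -1 + 1/150 satisfies |x - (-1)| = 1/150 < delta but |f(x) - f(-1)| = 3 * 1/150 = 1/50, which is not < 1/50; so no larger delta works.
Hence the largest such delta is 1/150.

1/150


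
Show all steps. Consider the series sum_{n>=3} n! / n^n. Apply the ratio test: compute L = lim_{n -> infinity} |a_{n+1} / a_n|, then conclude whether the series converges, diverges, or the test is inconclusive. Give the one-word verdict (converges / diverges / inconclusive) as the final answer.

Let a_n denote the general term. Form the ratio a_{n+1}/a_n and simplify:
a_{n+1}/a_n = (n/(n + 1))^n
Take the limit as n -> infinity: L = exp(-1).
Since L = exp(-1) < 1, the ratio test implies the series converges.

converges


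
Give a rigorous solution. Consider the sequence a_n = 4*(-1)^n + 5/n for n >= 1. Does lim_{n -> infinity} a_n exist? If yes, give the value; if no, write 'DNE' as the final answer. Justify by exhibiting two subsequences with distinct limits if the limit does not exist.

Examine the behaviour of a_n along subsequences.
a_{2k} = 4 + 5/(2k) -> 4. a_{2k+1} = -4 + 5/(2k+1) -> -4.
Since these two subsequential limits are 4 and -4, distinct, the full sequence cannot converge (a convergent sequence has all subsequences tending to the same limit). So lim a_n does not exist.

DNE


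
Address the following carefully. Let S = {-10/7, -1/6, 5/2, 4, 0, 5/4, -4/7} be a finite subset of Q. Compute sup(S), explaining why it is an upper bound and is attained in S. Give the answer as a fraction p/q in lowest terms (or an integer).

S is finite, so sup(S) = max(S).
Sorted decreasing:
4, 5/2, 5/4, 0, -1/6, -4/7, -10/7
The extremum is 4.
For every x in S, x <= 4. And 4 is in S, so it is attained.
Therefore sup(S) = 4.

4


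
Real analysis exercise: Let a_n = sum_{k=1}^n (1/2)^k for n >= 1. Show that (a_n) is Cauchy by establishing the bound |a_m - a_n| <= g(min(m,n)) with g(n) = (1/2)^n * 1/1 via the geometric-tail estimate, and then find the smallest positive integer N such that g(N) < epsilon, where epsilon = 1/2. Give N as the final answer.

For m > n >= 1: |a_m - a_n| = sum_{k=n+1}^m (1/2)^k < sum_{k=n+1}^infinity (1/2)^k = (1/2)^(n+1) / (1 - 1/2) = (1/2)^n * (1/2) * (2/1) = (1/2)^n * 1/1.
So g(n) = (1/2)^n / 1. Since g(n) -> 0, (a_n) is Cauchy.
Now solve g(N) < 1/2: (1/2)^N / 1 < 1/2 <=> 2^N > 1 / (1 * 1/2) = 2.
Check powers of 2: 2^1 = 2 <= 2, 2^2 = 4 > 2.
So the smallest such N is 2. Check: g(2) = 1/(1 * 4) = 1/4 < 1/2.

2


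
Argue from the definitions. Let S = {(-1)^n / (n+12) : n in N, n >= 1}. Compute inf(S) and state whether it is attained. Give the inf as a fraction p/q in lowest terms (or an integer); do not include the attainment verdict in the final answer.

Analysis:
- Values: -1/13, 1/14, -1/15, 1/16, -1/17, ...
- Positive terms (even n): 1/(2+12), 1/(4+12), ... decreasing -> max = 1/14 (n=2).
- Negative terms (odd n): -1/(1+12), -1/(3+12), ... increasing -> min = -1/13 (n=1).
- So sup = 1/14 (attained at n=2); inf = -1/13 (attained at n=1).
Conclusion: inf(S) = -1/13, attained in S.

-1/13


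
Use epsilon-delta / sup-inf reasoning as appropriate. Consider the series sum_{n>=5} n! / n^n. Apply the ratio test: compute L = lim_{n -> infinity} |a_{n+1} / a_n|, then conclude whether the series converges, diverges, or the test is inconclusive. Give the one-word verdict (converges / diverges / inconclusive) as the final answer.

Let a_n denote the general term. Form the ratio a_{n+1}/a_n and simplify:
a_{n+1}/a_n = (n/(n + 1))^n
Take the limit as n -> infinity: L = exp(-1).
Since L = exp(-1) < 1, the ratio test implies the series converges.

converges


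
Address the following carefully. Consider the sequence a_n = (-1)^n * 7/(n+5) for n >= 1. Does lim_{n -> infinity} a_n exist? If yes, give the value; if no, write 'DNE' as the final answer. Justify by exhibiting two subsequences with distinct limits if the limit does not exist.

Examine the behaviour of a_n along subsequences.
Even-n subsequence a_{2k} = 7/(2k+5) -> 0. Odd-n subsequence a_{2k+1} = -7/(2k+6) -> 0. Both tend to 0, which suggests the limit is 0; verify directly.
|a_n - 0| = 7/(n+5) < 7/n for every n >= 1.
Given epsilon > 0, choose a positive integer N > 7/epsilon. Then for all n >= N, |a_n| < 7/n <= 7/N < epsilon.
So by the definition of the limit, lim a_n exists and equals 0.

0


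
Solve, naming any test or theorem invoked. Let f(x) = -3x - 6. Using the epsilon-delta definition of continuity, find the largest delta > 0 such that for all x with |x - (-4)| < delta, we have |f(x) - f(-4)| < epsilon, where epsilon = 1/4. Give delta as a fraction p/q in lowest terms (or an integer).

We compute f(-4) = -3*(-4) - 6 = 6.
|f(x) - f(-4)| = |-3x - 6 - (6)| = |-3(x - (-4))| = 3|x - (-4)|.
We need 3|x - (-4)| < 1/4, i.e. |x - (-4)| < 1/4 / 3 = 1/12.
So any delta <= 1/12 works. Conversely, if delta > 1/12, then x = -4 + 1/12 satisfies |x - (-4)| = 1/12 < delta but |f(x) - f(-4)| = 3 * 1/12 = 1/4, which is not < 1/4; so no larger delta works.
Hence the largest such delta is 1/12.

1/12


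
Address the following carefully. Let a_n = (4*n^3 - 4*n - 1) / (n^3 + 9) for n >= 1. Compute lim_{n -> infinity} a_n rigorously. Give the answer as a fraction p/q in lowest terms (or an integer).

Divide numerator and denominator by n^3, the highest power:
numerator / n^3 = 4 - 4/n^2 - 1/n^3
denominator / n^3 = 1 + 9/n^3
As n -> infinity, all terms of the form c/n^k (k >= 1) tend to 0.
So numerator / n^3 -> 4 and denominator / n^3 -> 1.
Therefore lim a_n = 4.

4


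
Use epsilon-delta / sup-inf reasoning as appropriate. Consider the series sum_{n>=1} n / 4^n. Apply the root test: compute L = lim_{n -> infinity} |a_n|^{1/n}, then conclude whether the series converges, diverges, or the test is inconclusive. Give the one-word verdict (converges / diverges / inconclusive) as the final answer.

Let a_n denote the general term. Form |a_n|^(1/n) and simplify:
|a_n|^(1/n) = n^(1/n)/4
Take the limit as n -> infinity: L = 1/4.
Since L = 1/4 < 1, the root test implies convergence.

converges


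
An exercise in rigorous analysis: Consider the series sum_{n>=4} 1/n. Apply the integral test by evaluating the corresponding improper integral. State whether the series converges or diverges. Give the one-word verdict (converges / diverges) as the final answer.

Let f(x) = 1/x. Then f is positive, continuous, and decreasing on [4, infinity), so the integral test applies.
Compute the improper integral int_{4}^infinity f(x) dx:
  antiderivative F(x) = log(x).
  As x -> infinity, log(x) -> infinity.
  So int = infinity - log(4) = infinity. By the integral test, the series diverges.

diverges


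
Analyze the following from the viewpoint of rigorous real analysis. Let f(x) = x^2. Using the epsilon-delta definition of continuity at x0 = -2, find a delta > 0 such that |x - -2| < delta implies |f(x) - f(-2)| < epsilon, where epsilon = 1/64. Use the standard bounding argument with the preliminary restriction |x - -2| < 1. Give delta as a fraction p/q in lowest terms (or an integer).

Factor: |x^2 - (-2)^2| = |x - -2| * |x + -2|.
Impose |x - -2| < 1 first. Then |x + -2| = |(x - -2) + 2*(-2)| <= |x - -2| + 2*|-2| < 1 + 4 = 5.
So |x^2 - (-2)^2| < delta * 5.
We need delta * 5 <= 1/64, i.e. delta <= 1/64/5 = 1/320.
Since 1/320 < 1, this is tighter than 1; take delta = 1/320.
So delta = 1/320 works.

1/320


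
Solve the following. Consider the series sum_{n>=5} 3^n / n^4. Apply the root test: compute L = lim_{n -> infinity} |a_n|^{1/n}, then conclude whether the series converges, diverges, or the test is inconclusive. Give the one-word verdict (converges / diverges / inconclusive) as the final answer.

Let a_n denote the general term. Form |a_n|^(1/n) and simplify:
|a_n|^(1/n) = 3/n^(4/n)
Take the limit as n -> infinity: L = 3.
Since L = 3 > 1, the root test implies divergence.

diverges


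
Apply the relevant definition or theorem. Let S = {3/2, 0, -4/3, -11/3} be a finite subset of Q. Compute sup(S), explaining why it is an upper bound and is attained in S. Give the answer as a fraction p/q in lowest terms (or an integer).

S is finite, so sup(S) = max(S).
Sorted decreasing:
3/2, 0, -4/3, -11/3
The extremum is 3/2.
For every x in S, x <= 3/2. And 3/2 is in S, so it is attained.
Therefore sup(S) = 3/2.

3/2


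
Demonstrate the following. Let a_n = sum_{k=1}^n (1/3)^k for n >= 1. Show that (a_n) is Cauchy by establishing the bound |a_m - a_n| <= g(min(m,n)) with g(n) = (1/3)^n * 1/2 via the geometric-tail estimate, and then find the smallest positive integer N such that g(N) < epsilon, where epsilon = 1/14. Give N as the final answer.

For m > n >= 1: |a_m - a_n| = sum_{k=n+1}^m (1/3)^k < sum_{k=n+1}^infinity (1/3)^k = (1/3)^(n+1) / (1 - 1/3) = (1/3)^n * (1/3) * (3/2) = (1/3)^n * 1/2.
So g(n) = (1/3)^n / 2. Since g(n) -> 0, (a_n) is Cauchy.
Now solve g(N) < 1/14: (1/3)^N / 2 < 1/14 <=> 3^N > 1 / (2 * 1/14) = 7.
Check powers of 3: 3^1 = 3 <= 7, 3^2 = 9 > 7.
So the smallest such N is 2. Check: g(2) = 1/(2 * 9) = 1/18 < 1/14.

2


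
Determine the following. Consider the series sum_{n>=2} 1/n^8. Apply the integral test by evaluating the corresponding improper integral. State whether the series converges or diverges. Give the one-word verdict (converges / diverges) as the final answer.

Let f(x) = x^(-8). Then f is positive, continuous, and decreasing on [2, infinity), so the integral test applies.
Compute the improper integral int_{2}^infinity f(x) dx:
  antiderivative F(x) = -1/(7*x^7).
  As x -> infinity, F(x) -> 0 (since p = 8 > 1).
  So int = F(infinity) - F(2) = 0 - (-1/896) = 1/896.
  Finite, so by the integral test, the series converges.

converges


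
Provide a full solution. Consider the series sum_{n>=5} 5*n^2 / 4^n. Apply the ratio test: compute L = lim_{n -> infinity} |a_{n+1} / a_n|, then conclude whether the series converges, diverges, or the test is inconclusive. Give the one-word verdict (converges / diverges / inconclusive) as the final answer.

Let a_n denote the general term. Form the ratio a_{n+1}/a_n and simplify:
a_{n+1}/a_n = (n + 1)^2/(4*n^2)
Take the limit as n -> infinity: L = 1/4.
Since L = 1/4 < 1, the ratio test implies the series converges.

converges


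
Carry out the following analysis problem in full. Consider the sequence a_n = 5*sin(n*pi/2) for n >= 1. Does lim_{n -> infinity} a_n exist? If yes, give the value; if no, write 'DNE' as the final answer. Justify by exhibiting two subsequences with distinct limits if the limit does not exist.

Examine the behaviour of a_n along subsequences.
a_{4k+1} = 5*sin(pi/2 + 2k*pi) = 5 -> 5. a_{4k+3} = 5*sin(3pi/2 + 2k*pi) = -5 -> -5.
Since these two subsequential limits are 5 and -5, distinct, the full sequence cannot converge (a convergent sequence has all subsequences tending to the same limit). So lim a_n does not exist.

DNE


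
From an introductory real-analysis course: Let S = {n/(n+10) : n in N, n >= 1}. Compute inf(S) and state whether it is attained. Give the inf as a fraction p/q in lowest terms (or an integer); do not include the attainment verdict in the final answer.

Analysis:
- Values: 1/11, 1/6, 3/13, 2/7, ... strictly increasing.
- Minimum is 1/11 (n=1); inf = 1/11 (attained).
- n/(n+10) = 1 - 10/(n+10) -> 1 from below as n -> infinity, and never equals 1.
- So sup = 1 (not attained).
Conclusion: inf(S) = 1/11, attained in S.

1/11


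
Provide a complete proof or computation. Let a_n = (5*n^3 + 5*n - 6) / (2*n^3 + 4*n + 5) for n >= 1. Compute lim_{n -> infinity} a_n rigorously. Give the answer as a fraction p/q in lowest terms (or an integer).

Divide numerator and denominator by n^3, the highest power:
numerator / n^3 = 5 + 5/n^2 - 6/n^3
denominator / n^3 = 2 + 4/n^2 + 5/n^3
As n -> infinity, all terms of the form c/n^k (k >= 1) tend to 0.
So numerator / n^3 -> 5 and denominator / n^3 -> 2.
Therefore lim a_n = 5/2.

5/2


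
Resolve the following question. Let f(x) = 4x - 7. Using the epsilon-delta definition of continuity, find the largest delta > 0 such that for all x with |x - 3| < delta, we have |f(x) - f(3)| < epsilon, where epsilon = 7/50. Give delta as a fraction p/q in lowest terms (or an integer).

We compute f(3) = 4*(3) - 7 = 5.
|f(x) - f(3)| = |4x - 7 - (5)| = |4(x - 3)| = 4|x - 3|.
We need 4|x - 3| < 7/50, i.e. |x - 3| < 7/50 / 4 = 7/200.
So any delta <= 7/200 works. Conversely, if delta > 7/200, then x = 3 + 7/200 satisfies |x - 3| = 7/200 < delta but |f(x) - f(3)| = 4 * 7/200 = 7/50, which is not < 7/50; so no larger delta works.
Hence the largest such delta is 7/200.

7/200
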